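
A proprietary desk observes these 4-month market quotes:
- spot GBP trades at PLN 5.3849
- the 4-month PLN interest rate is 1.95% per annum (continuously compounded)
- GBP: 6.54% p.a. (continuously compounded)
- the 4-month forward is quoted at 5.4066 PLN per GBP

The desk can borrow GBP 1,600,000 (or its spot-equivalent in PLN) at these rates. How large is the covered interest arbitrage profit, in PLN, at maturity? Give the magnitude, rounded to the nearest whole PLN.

PLN 169,187

T = 4/12 years.
Invest the GBP and cover forward: 1,600,000 × 1.022039356 × 5.4066 = PLN 8,841,212.77.
Convert at spot and invest in PLN: 1,600,000 × 5.3849 × 1.006521171 = PLN 8,672,025.37.
The quoted forward overvalues GBP, so borrow PLN, buy GBP at spot, deposit the GBP at 6.54%, and sell the proceeds forward at 5.4066.
Arbitrage profit = |8,841,212.77 − 8,672,025.37| = PLN 169,187.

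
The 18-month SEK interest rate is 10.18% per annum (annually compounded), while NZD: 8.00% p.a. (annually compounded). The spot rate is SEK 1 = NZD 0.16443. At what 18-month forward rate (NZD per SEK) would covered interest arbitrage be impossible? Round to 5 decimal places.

0.15957

T = 18/12 years.
NZD accumulates by (1 + 0.0800)^(18/12) = 1.1223689.
SEK accumulates by (1 + 0.1018)^(18/12) = 1.1565227.
CIP: F = S · (grow NZD)/(grow SEK) = 0.16443 × 1.1223689/1.1565227 = 0.1595741 NZD per SEK.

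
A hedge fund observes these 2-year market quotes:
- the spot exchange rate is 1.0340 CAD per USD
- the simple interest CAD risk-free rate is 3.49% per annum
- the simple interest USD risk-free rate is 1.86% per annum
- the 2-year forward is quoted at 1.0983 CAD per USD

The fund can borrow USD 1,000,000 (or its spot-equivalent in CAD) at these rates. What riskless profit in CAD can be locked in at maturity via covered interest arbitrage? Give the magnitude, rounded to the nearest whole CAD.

T = 2 years.
Invest the USD and cover forward: 1,000,000 × 1.037200 × 1.0983 = CAD 1,139,156.76.
Convert at spot and invest in CAD: 1,000,000 × 1.0340 × 1.069800 = CAD 1,106,173.20.
The quoted forward overvalues USD, so borrow CAD, buy USD at spot, deposit the USD at 1.86%, and sell the proceeds forward at 1.0983.
Profit = 1,139,156.76 − 1,106,173.20 = CAD 32,984.

CAD 32,984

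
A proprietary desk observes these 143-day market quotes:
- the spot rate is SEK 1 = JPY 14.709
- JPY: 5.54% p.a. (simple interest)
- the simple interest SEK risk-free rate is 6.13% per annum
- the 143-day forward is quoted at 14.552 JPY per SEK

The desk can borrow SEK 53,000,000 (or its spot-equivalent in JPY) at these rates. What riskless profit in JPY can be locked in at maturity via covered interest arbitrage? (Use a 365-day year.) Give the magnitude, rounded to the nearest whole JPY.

JPY 6,718,841

T = 143/365 years.
Keep in SEK, deliver into the forward: 53,000,000·1.02401616438·14.552 = JPY 789,778,610.88.
Swap to JPY now, deposit: 53,000,000·14.709·1.02170465753 = JPY 796,497,451.80.
The quoted forward undervalues SEK, so borrow SEK, convert to JPY at spot, deposit the JPY at 5.54%, and buy SEK forward at 14.552 to cover the loan.
The gap between the two covered legs is JPY 6,718,841.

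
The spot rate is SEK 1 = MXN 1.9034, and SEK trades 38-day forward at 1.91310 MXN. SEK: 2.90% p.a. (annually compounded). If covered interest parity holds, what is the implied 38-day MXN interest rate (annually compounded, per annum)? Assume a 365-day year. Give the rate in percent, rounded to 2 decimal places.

8.05%

T = 38/365 years.
F/S = 1.9131/1.9034 = 1.0050961 = (growth of MXN) / (growth of SEK).
The SEK side grows by (1 + 0.0290)^(38/365) = 1.0029807.
Hence g_MXN = 1.008092.
Annualise: 1.008092^(365/38) − 1 = 0.080488 = 8.05%.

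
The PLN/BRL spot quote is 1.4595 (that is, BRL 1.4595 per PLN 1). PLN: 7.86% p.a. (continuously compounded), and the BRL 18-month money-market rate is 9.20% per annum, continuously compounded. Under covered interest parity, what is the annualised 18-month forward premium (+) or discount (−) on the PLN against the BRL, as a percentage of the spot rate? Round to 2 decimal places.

+1.35%

T = 18/12 years.
F = S · g_BRL/g_PLN = 1.4595 × 1.1479756/1.1251316 = 1.4891328.
Annualised premium = (F − S)/S × (1/T) = (1.4891328 − 1.4595)/1.4595 ÷ (18/12) = 1.35%.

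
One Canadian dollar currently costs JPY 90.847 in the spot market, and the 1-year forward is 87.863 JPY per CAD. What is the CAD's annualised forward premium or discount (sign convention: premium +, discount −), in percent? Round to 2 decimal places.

-3.28%

T = 1 year.
CAD trades forward at -3.28464% vs spot over the period.
Per annum: -0.0328464 / 1 = -0.032846 = -3.28%.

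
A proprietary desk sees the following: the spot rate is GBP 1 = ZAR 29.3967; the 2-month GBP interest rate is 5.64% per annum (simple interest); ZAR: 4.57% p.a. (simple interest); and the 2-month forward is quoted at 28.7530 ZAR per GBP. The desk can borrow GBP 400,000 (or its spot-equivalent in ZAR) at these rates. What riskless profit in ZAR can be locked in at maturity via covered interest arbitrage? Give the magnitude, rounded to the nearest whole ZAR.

ZAR 238,931

T = 2/12 years.
Invest the GBP and cover forward: 400,000 × 1.009400 × 28.7530 = ZAR 11,609,311.28.
Convert at spot and invest in ZAR: 400,000 × 29.3967 × 1.0076166667 = ZAR 11,848,241.95.
The quoted forward undervalues GBP, so borrow GBP, convert to ZAR at spot, deposit the ZAR at 4.57%, and buy GBP forward at 28.7530 to cover the loan.
Arbitrage profit = |11,609,311.28 − 11,848,241.95| = ZAR 238,931.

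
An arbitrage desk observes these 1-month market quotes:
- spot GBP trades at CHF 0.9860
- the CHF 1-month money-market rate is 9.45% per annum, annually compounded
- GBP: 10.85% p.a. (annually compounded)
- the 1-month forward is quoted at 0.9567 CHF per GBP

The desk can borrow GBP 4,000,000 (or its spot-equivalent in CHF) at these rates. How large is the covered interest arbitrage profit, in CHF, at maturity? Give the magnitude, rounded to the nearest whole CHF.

T = 1/12 years.
Invest the GBP and cover forward: 4,000,000 × 1.008620927 × 0.9567 = CHF 3,859,790.56.
Convert at spot and invest in CHF: 4,000,000 × 0.9860 × 1.007553186 = CHF 3,973,789.77.
The quoted forward undervalues GBP, so borrow GBP, convert to CHF at spot, deposit the CHF at 9.45%, and buy GBP forward at 0.9567 to cover the loan.
Arbitrage profit = |3,859,790.56 − 3,973,789.77| = CHF 113,999.

CHF 113,999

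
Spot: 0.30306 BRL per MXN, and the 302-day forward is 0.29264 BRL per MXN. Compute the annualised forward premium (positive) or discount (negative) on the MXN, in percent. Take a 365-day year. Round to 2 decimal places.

T = 302/365 years.
(F − S)/S = (0.29264 − 0.30306)/0.30306 = -0.0343826.
Annualise by dividing by T: -0.0343826 / (302/365) = -0.041555 → -4.16%.

-4.16%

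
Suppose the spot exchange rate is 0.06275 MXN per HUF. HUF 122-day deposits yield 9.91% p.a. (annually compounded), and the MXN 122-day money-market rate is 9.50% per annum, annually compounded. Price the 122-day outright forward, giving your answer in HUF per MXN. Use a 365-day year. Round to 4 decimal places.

15.9562

T = 122/365 years.
MXN accumulates by (1 + 0.0950)^(122/365) = 1.03079911.
HUF accumulates by (1 + 0.0991)^(122/365) = 1.03208757.
CIP: F = S · (grow MXN)/(grow HUF) = 0.06275 × 1.03079911/1.03208757 = 0.062671663 MXN per HUF.
Invert for HUF per MXN: 1 / 0.062671663 = 15.9562.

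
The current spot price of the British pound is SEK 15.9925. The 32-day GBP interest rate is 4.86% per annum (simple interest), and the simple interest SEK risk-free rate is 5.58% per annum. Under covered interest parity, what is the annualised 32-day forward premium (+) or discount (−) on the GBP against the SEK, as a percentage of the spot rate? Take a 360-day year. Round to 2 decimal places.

T = 32/360 years.
No-arbitrage forward: 15.9925 × 1.004960 / 1.004320 = 16.0026912 SEK/GBP.
(F − S)/S ÷ T = (16.0026912 − 15.9925)/15.9925/(32/360) = 0.007169 → 0.72%.

+0.72%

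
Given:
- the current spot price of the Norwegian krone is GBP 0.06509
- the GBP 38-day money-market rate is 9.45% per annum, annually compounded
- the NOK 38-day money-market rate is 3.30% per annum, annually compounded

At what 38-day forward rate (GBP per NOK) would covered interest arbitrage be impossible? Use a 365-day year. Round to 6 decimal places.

0.065483

T = 38/365 years.
Growth of 1 GBP over T: (1 + 0.0945)^(38/365) = 1.0094452.
NOK accumulates by (1 + 0.0330)^(38/365) = 1.0033859.
So F = 0.06509 × 1.0094452 / 1.0033859 = 0.06548307 (GBP/NOK).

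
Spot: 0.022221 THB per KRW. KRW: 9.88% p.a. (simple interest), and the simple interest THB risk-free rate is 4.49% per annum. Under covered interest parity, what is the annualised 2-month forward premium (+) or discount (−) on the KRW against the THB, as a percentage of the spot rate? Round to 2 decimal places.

T = 2/12 years.
F = S · g_THB/g_KRW = 0.022221 × 1.0074833/1.0164667 = 0.022024614.
(F − S)/S ÷ T = (0.022024614 − 0.022221)/0.022221/(2/12) = -0.053027 → -5.30%.

-5.30%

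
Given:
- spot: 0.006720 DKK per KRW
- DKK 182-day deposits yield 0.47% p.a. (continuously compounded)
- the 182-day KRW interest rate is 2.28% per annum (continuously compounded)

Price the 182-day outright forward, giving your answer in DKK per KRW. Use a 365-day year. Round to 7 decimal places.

T = 182/365 years.
Growth of 1 DKK over T: e^(0.0047×182/365) = 1.0023463.
KRW accumulates by e^(0.0228×182/365) = 1.0114336.
Forward (DKK per KRW) = 0.00672 × 1.0023463 / 1.0114336 = 0.006659624.

0.0066596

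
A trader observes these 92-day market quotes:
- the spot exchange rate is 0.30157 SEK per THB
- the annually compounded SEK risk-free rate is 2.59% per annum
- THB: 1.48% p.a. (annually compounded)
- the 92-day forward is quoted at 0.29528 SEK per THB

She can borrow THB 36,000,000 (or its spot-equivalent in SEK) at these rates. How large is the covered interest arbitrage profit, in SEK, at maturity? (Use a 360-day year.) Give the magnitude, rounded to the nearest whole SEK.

SEK 257,630

T = 92/360 years.
Route A — deposit THB, sell forward: 36,000,000 × 1.0037615639 × 0.29528 = SEK 10,670,065.73.
Route B — convert at spot, deposit SEK: 36,000,000 × 0.30157 × 1.0065560234 = SEK 10,927,695.60.
The quoted forward undervalues THB, so borrow THB, convert to SEK at spot, deposit the SEK at 2.59%, and buy THB forward at 0.29528 to cover the loan.
Profit = 10,927,695.60 − 10,670,065.73 = SEK 257,630.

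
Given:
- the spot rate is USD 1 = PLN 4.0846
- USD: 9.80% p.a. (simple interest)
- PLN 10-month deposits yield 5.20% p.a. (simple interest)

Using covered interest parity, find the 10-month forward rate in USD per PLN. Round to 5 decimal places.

T = 10/12 years.
PLN accumulates by 1 + 0.0520×10/12 = 1.0433333.
USD accumulates by 1 + 0.0980×10/12 = 1.0816667.
CIP: F = S · (grow PLN)/(grow USD) = 4.0846 × 1.0433333/1.0816667 = 3.939845 PLN per USD.
Invert for USD per PLN: 1 / 3.939845 = 0.25382.

0.25382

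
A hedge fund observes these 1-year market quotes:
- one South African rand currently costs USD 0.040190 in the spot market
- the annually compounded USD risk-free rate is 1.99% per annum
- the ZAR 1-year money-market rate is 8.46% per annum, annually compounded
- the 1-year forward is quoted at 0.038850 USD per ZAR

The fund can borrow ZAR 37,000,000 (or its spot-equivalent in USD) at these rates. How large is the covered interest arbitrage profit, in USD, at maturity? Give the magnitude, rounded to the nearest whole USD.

T = 1 year.
Keep in ZAR, deliver into the forward: 37,000,000·1.084600·0.038850 = USD 1,559,058.27.
Swap to USD now, deposit: 37,000,000·0.040190·1.019900 = USD 1,516,621.90.
The quoted forward overvalues ZAR, so borrow USD, buy ZAR at spot, deposit the ZAR at 8.46%, and sell the proceeds forward at 0.038850.
The gap between the two covered legs is USD 42,436.

USD 42,436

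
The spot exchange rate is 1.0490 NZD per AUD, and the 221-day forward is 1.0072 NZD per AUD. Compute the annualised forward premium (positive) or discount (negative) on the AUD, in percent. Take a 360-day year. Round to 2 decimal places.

T = 221/360 years.
(F − S)/S = (1.0072 − 1.049)/1.049 = -0.0398475.
Annualise by dividing by T: -0.0398475 / (221/360) = -0.064910 → -6.49%.

-6.49%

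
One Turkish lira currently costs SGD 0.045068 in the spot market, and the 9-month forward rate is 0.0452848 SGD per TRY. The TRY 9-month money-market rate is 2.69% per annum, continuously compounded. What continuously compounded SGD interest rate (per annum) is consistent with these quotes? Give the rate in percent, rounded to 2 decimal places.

3.33%

T = 9/12 years.
F/S = 0.0452848/0.045068 = 1.0048105 = (growth of SGD) / (growth of TRY).
TRY growth factor: e^(0.0269×9/12) = 1.0203799.
Hence g_SGD = 1.0252884.
r = ln(1.0252884)/(9/12) = 0.033299 → 3.33%.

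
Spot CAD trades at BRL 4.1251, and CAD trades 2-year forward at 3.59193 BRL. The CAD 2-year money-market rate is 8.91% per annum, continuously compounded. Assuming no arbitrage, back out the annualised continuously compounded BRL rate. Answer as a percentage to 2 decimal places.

1.99%

T = 2 years.
F/S = 3.59193/4.1251 = 0.8707498 = (growth of BRL) / (growth of CAD).
The CAD side grows by e^(0.0891×2) = 1.1950643.
Hence g_BRL = 1.040602.
r = ln(1.040602)/2 = 0.019900 → 1.99%.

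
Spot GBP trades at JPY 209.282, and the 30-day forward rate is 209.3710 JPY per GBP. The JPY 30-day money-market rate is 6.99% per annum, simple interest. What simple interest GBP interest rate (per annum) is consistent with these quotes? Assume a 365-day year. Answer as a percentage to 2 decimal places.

6.47%

T = 30/365 years.
F/S = 209.371/209.282 = 1.0004253 = (growth of JPY) / (growth of GBP).
JPY growth factor: 1 + 0.0699×30/365 = 1.0057452.
Hence g_GBP = 1.0053176.
r = (1.0053176 − 1)/(30/365) = 0.064697 → 6.47%.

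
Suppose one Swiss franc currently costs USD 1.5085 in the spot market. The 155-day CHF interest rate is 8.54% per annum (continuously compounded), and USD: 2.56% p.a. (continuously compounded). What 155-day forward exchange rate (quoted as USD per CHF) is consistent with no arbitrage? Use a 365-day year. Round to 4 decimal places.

T = 155/365 years.
USD growth factor: e^(0.0256×155/365) = 1.0109305.
CHF accumulates by e^(0.0854×155/365) = 1.0369314.
So F = 1.5085 × 1.0109305 / 1.0369314 = 1.470675 (USD/CHF).

1.4707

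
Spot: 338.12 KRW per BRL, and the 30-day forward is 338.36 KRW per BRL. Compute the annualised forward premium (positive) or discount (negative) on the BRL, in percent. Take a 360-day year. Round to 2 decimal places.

+0.85%

T = 30/360 years.
BRL trades forward at +0.07098% vs spot over the period.
Per annum: 0.0007098 / (30/360) = 0.008518 = 0.85%.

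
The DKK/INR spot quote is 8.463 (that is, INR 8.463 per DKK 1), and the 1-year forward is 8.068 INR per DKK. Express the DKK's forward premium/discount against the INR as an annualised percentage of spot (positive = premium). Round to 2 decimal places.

-4.67%

T = 1 year.
Period premium: (8.068 − 8.463)/8.463 = -0.0466738.
Per annum: -0.0466738 / 1 = -0.046674 = -4.67%.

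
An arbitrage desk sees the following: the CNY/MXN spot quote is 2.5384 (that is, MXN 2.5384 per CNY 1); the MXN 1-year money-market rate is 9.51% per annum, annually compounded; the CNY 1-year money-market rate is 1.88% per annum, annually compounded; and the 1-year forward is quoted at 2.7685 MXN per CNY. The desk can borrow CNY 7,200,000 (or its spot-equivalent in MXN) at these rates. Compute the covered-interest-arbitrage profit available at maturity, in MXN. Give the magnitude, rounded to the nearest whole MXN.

MXN 293,371

T = 1 year.
Keep in CNY, deliver into the forward: 7,200,000·1.018800·2.7685 = MXN 20,307,944.16.
Swap to MXN now, deposit: 7,200,000·2.5384·1.095100 = MXN 20,014,573.25.
The quoted forward overvalues CNY, so borrow MXN, buy CNY at spot, deposit the CNY at 1.88%, and sell the proceeds forward at 2.7685.
Arbitrage profit = |20,307,944.16 − 20,014,573.25| = MXN 293,371.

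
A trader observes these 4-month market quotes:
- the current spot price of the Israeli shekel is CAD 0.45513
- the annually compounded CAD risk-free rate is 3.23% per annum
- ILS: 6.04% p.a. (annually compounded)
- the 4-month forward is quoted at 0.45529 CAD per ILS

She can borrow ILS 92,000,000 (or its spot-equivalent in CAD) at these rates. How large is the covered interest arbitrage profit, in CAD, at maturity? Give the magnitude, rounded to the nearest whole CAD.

T = 4/12 years.
Invest the ILS and cover forward: 92,000,000 × 1.0197410595 × 0.45529 = CAD 42,713,567.44.
Convert at spot and invest in CAD: 92,000,000 × 0.45513 × 1.0106527819 = CAD 42,318,012.86.
The quoted forward overvalues ILS, so borrow CAD, buy ILS at spot, deposit the ILS at 6.04%, and sell the proceeds forward at 0.45529.
The gap between the two covered legs is CAD 395,555.

CAD 395,555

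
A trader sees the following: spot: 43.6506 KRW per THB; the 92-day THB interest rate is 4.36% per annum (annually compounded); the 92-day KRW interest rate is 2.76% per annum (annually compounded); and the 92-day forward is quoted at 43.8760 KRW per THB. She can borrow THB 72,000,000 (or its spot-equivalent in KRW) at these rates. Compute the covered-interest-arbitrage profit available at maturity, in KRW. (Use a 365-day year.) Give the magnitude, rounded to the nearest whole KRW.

KRW 28,751,853

T = 92/365 years.
Keep in THB, deliver into the forward: 72,000,000·1.010814821482·43.8760 = KRW 3,193,236,799.73.
Swap to KRW now, deposit: 72,000,000·43.6506·1.006886040869 = KRW 3,164,484,946.72.
The quoted forward overvalues THB, so borrow KRW, buy THB at spot, deposit the THB at 4.36%, and sell the proceeds forward at 43.8760.
Arbitrage profit = |3,193,236,799.73 − 3,164,484,946.72| = KRW 28,751,853.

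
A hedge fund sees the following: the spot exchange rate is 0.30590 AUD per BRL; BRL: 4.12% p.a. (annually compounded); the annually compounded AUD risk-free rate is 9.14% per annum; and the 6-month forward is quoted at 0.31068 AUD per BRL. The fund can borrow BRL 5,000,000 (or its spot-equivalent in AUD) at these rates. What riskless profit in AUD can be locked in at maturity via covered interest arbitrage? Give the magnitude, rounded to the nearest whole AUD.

AUD 12,793

T = 6/12 years.
Route A — deposit BRL, sell forward: 5,000,000 × 1.020392082 × 0.31068 = AUD 1,585,077.06.
Route B — convert at spot, deposit AUD: 5,000,000 × 0.30590 × 1.044700914 = AUD 1,597,870.05.
The quoted forward undervalues BRL, so borrow BRL, convert to AUD at spot, deposit the AUD at 9.14%, and buy BRL forward at 0.31068 to cover the loan.
Profit = 1,597,870.05 − 1,585,077.06 = AUD 12,793.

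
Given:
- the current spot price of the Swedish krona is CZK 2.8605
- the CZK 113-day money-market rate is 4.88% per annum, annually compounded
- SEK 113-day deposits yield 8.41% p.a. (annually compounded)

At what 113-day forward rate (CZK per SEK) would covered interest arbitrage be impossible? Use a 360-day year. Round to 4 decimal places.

T = 113/360 years.
Growth of 1 CZK over T: (1 + 0.0488)^(113/360) = 1.0150682.
SEK accumulates by (1 + 0.0841)^(113/360) = 1.0256705.
CIP: F = S · (grow CZK)/(grow SEK) = 2.8605 × 1.0150682/1.0256705 = 2.830931 CZK per SEK.

2.8309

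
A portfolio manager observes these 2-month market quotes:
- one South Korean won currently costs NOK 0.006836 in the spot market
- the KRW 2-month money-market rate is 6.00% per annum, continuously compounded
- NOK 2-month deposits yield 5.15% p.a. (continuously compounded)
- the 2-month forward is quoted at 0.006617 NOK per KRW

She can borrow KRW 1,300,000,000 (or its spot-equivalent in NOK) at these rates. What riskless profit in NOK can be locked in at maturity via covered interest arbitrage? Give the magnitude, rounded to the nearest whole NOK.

NOK 274,854

T = 2/12 years.
Route A — deposit KRW, sell forward: 1,300,000,000 × 1.010050167 × 0.006617 = NOK 8,688,552.54.
Route B — convert at spot, deposit NOK: 1,300,000,000 × 0.006836 × 1.008620276 = NOK 8,963,406.67.
The quoted forward undervalues KRW, so borrow KRW, convert to NOK at spot, deposit the NOK at 5.15%, and buy KRW forward at 0.006617 to cover the loan.
Arbitrage profit = |8,688,552.54 − 8,963,406.67| = NOK 274,854.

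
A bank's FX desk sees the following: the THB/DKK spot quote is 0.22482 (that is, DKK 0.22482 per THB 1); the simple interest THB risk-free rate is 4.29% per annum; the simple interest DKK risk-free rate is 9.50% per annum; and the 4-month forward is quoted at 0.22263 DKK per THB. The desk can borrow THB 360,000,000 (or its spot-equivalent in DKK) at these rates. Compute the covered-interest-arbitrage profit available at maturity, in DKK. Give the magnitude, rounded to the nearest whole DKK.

DKK 2,205,249

T = 4/12 years.
Route A — deposit THB, sell forward: 360,000,000 × 1.014300 × 0.22263 = DKK 81,292,899.24.
Route B — convert at spot, deposit DKK: 360,000,000 × 0.22482 × 1.0316666667 = DKK 83,498,148.00.
The quoted forward undervalues THB, so borrow THB, convert to DKK at spot, deposit the DKK at 9.50%, and buy THB forward at 0.22263 to cover the loan.
Arbitrage profit = |81,292,899.24 − 83,498,148.00| = DKK 2,205,249.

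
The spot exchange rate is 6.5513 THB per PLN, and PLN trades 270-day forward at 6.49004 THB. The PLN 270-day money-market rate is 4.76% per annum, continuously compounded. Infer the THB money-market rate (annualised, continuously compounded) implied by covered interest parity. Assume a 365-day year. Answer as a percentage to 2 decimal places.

T = 270/365 years.
F/S = 6.49004/6.5513 = 0.9906492 = (growth of THB) / (growth of PLN).
PLN growth factor: e^(0.0476×270/365) = 1.0358382.
Hence g_THB = 1.0261523.
Take logs: ln 1.0261523 / (270/365) = 0.034900, so 3.49%.

3.49%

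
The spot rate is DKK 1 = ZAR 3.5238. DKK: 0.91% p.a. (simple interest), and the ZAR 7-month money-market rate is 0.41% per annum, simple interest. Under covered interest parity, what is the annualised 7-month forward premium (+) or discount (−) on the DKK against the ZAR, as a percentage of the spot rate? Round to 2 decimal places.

-0.50%

T = 7/12 years.
F = S · g_ZAR/g_DKK = 3.5238 × 1.0023917/1.0053083 = 3.5135768.
(F − S)/S ÷ T = (3.5135768 − 3.5238)/3.5238/(7/12) = -0.004973 → -0.50%.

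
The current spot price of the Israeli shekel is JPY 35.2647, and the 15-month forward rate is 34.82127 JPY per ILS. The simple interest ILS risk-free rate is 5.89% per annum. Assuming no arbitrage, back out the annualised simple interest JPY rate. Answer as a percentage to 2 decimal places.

4.81%

T = 15/12 years.
CIP gives F = S · g_JPY/g_ILS, so g_JPY/g_ILS = 34.82127/35.2647 = 0.9874257.
The ILS side grows by 1 + 0.0589×15/12 = 1.073625.
That pins the JPY growth at 1.0601249.
r = (1.0601249 − 1)/(15/12) = 0.048100 → 4.81%.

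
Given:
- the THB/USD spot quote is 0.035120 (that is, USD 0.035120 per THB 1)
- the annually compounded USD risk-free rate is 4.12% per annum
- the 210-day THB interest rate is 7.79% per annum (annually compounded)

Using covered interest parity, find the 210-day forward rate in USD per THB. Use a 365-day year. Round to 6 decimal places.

0.034427

T = 210/365 years.
Growth of 1 USD over T: (1 + 0.0412)^(210/365) = 1.0235007.
THB accumulates by (1 + 0.0779)^(210/365) = 1.044104.
CIP: F = S · (grow USD)/(grow THB) = 0.03512 × 1.0235007/1.044104 = 0.03442698 USD per THB.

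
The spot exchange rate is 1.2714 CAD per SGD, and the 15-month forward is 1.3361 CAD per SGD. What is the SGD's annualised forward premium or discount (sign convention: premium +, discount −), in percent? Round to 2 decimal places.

+4.07%

T = 15/12 years.
Period premium: (1.3361 − 1.2714)/1.2714 = 0.0508888.
Annualise by dividing by T: 0.0508888 / (15/12) = 0.040711 → 4.07%.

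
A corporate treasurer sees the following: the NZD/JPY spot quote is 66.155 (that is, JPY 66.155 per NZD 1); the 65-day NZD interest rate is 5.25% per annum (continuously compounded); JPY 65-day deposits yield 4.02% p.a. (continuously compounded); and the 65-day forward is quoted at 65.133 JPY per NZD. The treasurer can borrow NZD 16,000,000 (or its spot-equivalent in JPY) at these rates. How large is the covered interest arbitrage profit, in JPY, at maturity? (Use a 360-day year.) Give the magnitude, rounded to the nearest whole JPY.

JPY 14,137,277

T = 65/360 years.
Invest the NZD and cover forward: 16,000,000 × 1.009524236262 × 65.133 = JPY 1,052,053,473.29.
Convert at spot and invest in JPY: 16,000,000 × 66.155 × 1.007284738883 = JPY 1,066,190,750.41.
The quoted forward undervalues NZD, so borrow NZD, convert to JPY at spot, deposit the JPY at 4.02%, and buy NZD forward at 65.133 to cover the loan.
The gap between the two covered legs is JPY 14,137,277.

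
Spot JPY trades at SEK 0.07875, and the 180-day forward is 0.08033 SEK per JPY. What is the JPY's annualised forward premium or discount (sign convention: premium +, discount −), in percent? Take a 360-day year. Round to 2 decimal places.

T = 180/360 years.
Period premium: (0.08033 − 0.07875)/0.07875 = 0.0200635.
Per annum: 0.0200635 / (180/360) = 0.040127 = 4.01%.

+4.01%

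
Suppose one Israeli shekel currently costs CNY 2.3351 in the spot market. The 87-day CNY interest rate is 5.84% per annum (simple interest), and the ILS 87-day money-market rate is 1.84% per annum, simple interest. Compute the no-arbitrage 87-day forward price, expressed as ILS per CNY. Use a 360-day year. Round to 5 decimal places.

T = 87/360 years.
CNY growth factor: 1 + 0.0584×87/360 = 1.0141133.
Growth of 1 ILS over T: 1 + 0.0184×87/360 = 1.0044467.
So F = 2.3351 × 1.0141133 / 1.0044467 = 2.357573 (CNY/ILS).
Invert for ILS per CNY: 1 / 2.357573 = 0.42417.

0.42417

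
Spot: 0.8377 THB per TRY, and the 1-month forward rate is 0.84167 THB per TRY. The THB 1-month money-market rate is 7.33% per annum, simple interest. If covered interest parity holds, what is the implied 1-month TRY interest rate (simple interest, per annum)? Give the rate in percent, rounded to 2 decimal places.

T = 1/12 years.
F/S = 0.84167/0.8377 = 1.0047392 = (growth of THB) / (growth of TRY).
The THB side grows by 1 + 0.0733×1/12 = 1.0061083.
That pins the TRY growth at 1.0013626.
(1.0013626 − 1)/T = 0.016351, i.e. 1.64%.

1.64%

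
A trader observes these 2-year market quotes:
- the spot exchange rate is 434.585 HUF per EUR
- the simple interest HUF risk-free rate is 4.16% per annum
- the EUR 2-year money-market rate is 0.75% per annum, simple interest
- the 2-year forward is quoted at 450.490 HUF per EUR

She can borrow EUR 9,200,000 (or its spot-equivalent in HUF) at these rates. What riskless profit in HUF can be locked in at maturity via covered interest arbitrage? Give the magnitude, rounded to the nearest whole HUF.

HUF 124,155,122

T = 2 years.
Route A — deposit EUR, sell forward: 9,200,000 × 1.015000 × 450.490 = HUF 4,206,675,620.00.
Route B — convert at spot, deposit HUF: 9,200,000 × 434.585 × 1.083200 = HUF 4,330,830,742.40.
The quoted forward undervalues EUR, so borrow EUR, convert to HUF at spot, deposit the HUF at 4.16%, and buy EUR forward at 450.490 to cover the loan.
Profit = 4,330,830,742.40 − 4,206,675,620.00 = HUF 124,155,122.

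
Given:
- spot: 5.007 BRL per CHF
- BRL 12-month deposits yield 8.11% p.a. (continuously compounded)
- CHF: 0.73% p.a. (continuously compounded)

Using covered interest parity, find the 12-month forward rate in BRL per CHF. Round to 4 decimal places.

5.3905

T = 1 year.
Growth of 1 BRL over T: e^(0.0811×1) = 1.0844793.
CHF growth factor: e^(0.0073×1) = 1.0073267.
CIP: F = S · (grow BRL)/(grow CHF) = 5.007 × 1.0844793/1.0073267 = 5.390493 BRL per CHF.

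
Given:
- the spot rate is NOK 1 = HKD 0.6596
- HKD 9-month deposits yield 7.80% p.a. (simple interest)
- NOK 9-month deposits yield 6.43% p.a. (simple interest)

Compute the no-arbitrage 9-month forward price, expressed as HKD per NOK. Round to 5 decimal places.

T = 9/12 years.
HKD growth factor: 1 + 0.0780×9/12 = 1.058500.
NOK accumulates by 1 + 0.0643×9/12 = 1.048225.
So F = 0.6596 × 1.058500 / 1.048225 = 0.6660656 (HKD/NOK).

0.66607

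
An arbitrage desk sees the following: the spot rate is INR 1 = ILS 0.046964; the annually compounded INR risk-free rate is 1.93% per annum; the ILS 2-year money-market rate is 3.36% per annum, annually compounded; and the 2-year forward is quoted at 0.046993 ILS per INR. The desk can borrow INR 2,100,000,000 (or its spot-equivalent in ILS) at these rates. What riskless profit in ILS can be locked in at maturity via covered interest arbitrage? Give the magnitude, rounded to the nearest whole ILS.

ILS 2,831,991

T = 2 years.
Invest the INR and cover forward: 2,100,000,000 × 1.03897249 × 0.046993 = ILS 102,531,311.87.
Convert at spot and invest in ILS: 2,100,000,000 × 0.046964 × 1.06832896 = ILS 105,363,302.68.
The quoted forward undervalues INR, so borrow INR, convert to ILS at spot, deposit the ILS at 3.36%, and buy INR forward at 0.046993 to cover the loan.
Profit = 105,363,302.68 − 102,531,311.87 = ILS 2,831,991.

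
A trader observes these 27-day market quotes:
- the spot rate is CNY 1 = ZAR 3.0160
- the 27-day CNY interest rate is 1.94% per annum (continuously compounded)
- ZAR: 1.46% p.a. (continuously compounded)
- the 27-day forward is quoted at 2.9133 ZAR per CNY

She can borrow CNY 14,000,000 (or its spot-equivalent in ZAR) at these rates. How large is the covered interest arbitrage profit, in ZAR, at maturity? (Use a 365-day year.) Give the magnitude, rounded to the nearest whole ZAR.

ZAR 1,424,854

T = 27/365 years.
Route A — deposit CNY, sell forward: 14,000,000 × 1.0014360987 × 2.9133 = ZAR 40,844,773.01.
Route B — convert at spot, deposit ZAR: 14,000,000 × 3.0160 × 1.0010805834 = ZAR 42,269,626.55.
The quoted forward undervalues CNY, so borrow CNY, convert to ZAR at spot, deposit the ZAR at 1.46%, and buy CNY forward at 2.9133 to cover the loan.
Profit = 42,269,626.55 − 40,844,773.01 = ZAR 1,424,854.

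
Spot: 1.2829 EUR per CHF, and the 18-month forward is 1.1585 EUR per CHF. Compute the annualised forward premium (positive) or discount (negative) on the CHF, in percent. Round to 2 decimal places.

-6.46%

T = 18/12 years.
Period premium: (1.1585 − 1.2829)/1.2829 = -0.0969678.
Annualise by dividing by T: -0.0969678 / (18/12) = -0.064645 → -6.46%.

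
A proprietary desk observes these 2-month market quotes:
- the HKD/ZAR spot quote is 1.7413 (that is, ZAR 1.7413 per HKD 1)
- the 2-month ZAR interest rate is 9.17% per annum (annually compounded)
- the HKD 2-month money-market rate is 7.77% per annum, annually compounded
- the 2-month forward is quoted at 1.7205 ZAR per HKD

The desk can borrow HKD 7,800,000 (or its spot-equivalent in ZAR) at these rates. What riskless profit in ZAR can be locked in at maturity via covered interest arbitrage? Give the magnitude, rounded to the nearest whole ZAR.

T = 2/12 years.
Invest the HKD and cover forward: 7,800,000 × 1.0125496172 × 1.7205 = ZAR 13,588,314.61.
Convert at spot and invest in ZAR: 7,800,000 × 1.7413 × 1.0147301202 = ZAR 13,782,206.55.
The quoted forward undervalues HKD, so borrow HKD, convert to ZAR at spot, deposit the ZAR at 9.17%, and buy HKD forward at 1.7205 to cover the loan.
Profit = 13,782,206.55 − 13,588,314.61 = ZAR 193,892.

ZAR 193,892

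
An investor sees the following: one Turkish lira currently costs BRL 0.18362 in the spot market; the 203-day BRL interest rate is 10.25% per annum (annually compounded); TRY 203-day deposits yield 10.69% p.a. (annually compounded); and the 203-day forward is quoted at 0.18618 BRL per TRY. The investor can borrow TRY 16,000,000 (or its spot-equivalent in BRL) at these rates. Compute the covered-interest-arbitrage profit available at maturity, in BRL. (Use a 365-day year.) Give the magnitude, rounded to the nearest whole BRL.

T = 203/365 years.
Invest the TRY and cover forward: 16,000,000 × 1.058111694 × 0.18618 = BRL 3,151,987.76.
Convert at spot and invest in BRL: 16,000,000 × 0.18362 × 1.055770364 = BRL 3,101,768.87.
The quoted forward overvalues TRY, so borrow BRL, buy TRY at spot, deposit the TRY at 10.69%, and sell the proceeds forward at 0.18618.
Profit = 3,151,987.76 − 3,101,768.87 = BRL 50,219.

BRL 50,219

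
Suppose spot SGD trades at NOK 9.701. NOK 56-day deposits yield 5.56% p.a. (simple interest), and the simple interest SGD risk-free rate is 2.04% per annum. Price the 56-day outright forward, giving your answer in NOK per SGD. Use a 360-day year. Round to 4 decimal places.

T = 56/360 years.
NOK growth factor: 1 + 0.0556×56/360 = 1.0086489.
SGD accumulates by 1 + 0.0204×56/360 = 1.0031733.
CIP: F = S · (grow NOK)/(grow SGD) = 9.701 × 1.0086489/1.0031733 = 9.753951 NOK per SGD.

9.7540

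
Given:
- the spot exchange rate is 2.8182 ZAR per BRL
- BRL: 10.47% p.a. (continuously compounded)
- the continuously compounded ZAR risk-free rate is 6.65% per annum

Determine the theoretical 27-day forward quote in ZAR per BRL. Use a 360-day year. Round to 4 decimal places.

2.8101

T = 27/360 years.
ZAR growth factor: e^(0.0665×27/360) = 1.005000.
BRL growth factor: e^(0.1047×27/360) = 1.0078834.
Forward (ZAR per BRL) = 2.8182 × 1.005000 / 1.0078834 = 2.810138.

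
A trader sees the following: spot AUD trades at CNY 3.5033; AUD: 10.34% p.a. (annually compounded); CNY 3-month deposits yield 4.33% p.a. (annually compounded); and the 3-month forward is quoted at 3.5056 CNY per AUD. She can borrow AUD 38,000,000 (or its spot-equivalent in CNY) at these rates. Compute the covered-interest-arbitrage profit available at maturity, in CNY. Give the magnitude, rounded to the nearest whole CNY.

T = 3/12 years.
Keep in AUD, deliver into the forward: 38,000,000·1.02490413405·3.5056 = CNY 136,530,349.43.
Swap to CNY now, deposit: 38,000,000·3.5033·1.01065354073 = CNY 134,543,656.87.
The quoted forward overvalues AUD, so borrow CNY, buy AUD at spot, deposit the AUD at 10.34%, and sell the proceeds forward at 3.5056.
The gap between the two covered legs is CNY 1,986,693.

CNY 1,986,693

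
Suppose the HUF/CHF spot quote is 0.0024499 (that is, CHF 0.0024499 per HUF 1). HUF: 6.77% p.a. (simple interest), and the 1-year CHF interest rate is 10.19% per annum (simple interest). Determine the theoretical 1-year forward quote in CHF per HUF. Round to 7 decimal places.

0.0025284

T = 1 year.
CHF growth factor: 1 + 0.1019×1 = 1.101900.
HUF accumulates by 1 + 0.0677×1 = 1.067700.
Forward (CHF per HUF) = 0.0024499 × 1.101900 / 1.067700 = 0.002528374.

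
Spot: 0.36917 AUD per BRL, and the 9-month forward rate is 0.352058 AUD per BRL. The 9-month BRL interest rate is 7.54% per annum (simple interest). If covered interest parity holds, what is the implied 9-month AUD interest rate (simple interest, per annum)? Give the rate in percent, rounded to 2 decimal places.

T = 9/12 years.
F/S = 0.352058/0.36917 = 0.9536474 = (growth of AUD) / (growth of BRL).
BRL growth factor: 1 + 0.0754×9/12 = 1.056550.
That pins the AUD growth at 1.0075762.
r = (1.0075762 − 1)/(9/12) = 0.010102 → 1.01%.

1.01%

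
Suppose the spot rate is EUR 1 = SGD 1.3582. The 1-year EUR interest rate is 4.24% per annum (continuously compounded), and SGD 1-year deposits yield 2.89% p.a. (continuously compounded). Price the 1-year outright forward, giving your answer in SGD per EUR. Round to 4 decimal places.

T = 1 year.
SGD accumulates by e^(0.0289×1) = 1.0293217.
EUR accumulates by e^(0.0424×1) = 1.0433117.
Forward (SGD per EUR) = 1.3582 × 1.0293217 / 1.0433117 = 1.339988.

1.3400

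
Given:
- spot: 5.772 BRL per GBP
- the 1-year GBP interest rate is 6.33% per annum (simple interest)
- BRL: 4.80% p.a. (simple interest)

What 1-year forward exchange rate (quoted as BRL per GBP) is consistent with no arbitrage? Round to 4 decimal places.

5.6889

T = 1 year.
BRL accumulates by 1 + 0.0480×1 = 1.048000.
Growth of 1 GBP over T: 1 + 0.0633×1 = 1.063300.
So F = 5.772 × 1.048000 / 1.063300 = 5.688946 (BRL/GBP).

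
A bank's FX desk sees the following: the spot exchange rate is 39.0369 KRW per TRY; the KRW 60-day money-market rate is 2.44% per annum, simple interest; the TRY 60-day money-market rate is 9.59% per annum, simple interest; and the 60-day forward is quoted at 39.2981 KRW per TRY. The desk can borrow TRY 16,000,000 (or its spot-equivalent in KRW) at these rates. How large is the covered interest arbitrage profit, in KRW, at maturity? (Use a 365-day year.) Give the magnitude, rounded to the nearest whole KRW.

T = 60/365 years.
Invest the TRY and cover forward: 16,000,000 × 1.01576438356 × 39.2981 = KRW 638,681,765.15.
Convert at spot and invest in KRW: 16,000,000 × 39.0369 × 1.0040109589 = KRW 627,095,606.42.
The quoted forward overvalues TRY, so borrow KRW, buy TRY at spot, deposit the TRY at 9.59%, and sell the proceeds forward at 39.2981.
The gap between the two covered legs is KRW 11,586,159.

KRW 11,586,159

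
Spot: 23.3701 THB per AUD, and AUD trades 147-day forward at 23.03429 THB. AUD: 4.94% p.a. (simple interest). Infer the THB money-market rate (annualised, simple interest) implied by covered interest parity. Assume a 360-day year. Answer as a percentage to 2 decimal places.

T = 147/360 years.
F/S = 23.03429/23.3701 = 0.9856308 = (growth of THB) / (growth of AUD).
The AUD side grows by 1 + 0.0494×147/360 = 1.0201717.
That pins the THB growth at 1.0055126.
(1.0055126 − 1)/T = 0.013500, i.e. 1.35%.

1.35%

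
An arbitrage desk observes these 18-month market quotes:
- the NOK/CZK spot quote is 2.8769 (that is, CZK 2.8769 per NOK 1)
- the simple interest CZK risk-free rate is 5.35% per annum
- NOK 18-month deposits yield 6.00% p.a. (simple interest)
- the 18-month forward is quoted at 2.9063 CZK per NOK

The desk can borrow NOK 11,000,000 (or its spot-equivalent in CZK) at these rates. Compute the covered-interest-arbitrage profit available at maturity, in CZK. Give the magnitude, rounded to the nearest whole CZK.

T = 18/12 years.
Invest the NOK and cover forward: 11,000,000 × 1.090000 × 2.9063 = CZK 34,846,537.00.
Convert at spot and invest in CZK: 11,000,000 × 2.8769 × 1.080250 = CZK 34,185,483.48.
The quoted forward overvalues NOK, so borrow CZK, buy NOK at spot, deposit the NOK at 6.00%, and sell the proceeds forward at 2.9063.
Arbitrage profit = |34,846,537.00 − 34,185,483.48| = CZK 661,054.

CZK 661,054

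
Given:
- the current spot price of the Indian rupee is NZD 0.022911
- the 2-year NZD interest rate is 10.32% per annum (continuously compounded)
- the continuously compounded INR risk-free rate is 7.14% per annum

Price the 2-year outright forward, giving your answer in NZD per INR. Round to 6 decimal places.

T = 2 years.
Growth of 1 NZD over T: e^(0.1032×2) = 1.2292448.
Growth of 1 INR over T: e^(0.0714×2) = 1.1534991.
Forward (NZD per INR) = 0.022911 × 1.2292448 / 1.1534991 = 0.02441547.

0.024415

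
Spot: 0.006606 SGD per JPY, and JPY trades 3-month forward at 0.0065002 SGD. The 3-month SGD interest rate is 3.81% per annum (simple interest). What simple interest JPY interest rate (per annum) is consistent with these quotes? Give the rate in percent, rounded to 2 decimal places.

10.38%

T = 3/12 years.
F/S = 0.0065002/0.006606 = 0.9839843 = (growth of SGD) / (growth of JPY).
SGD growth factor: 1 + 0.0381×3/12 = 1.009525.
That pins the JPY growth at 1.0259564.
r = (1.0259564 − 1)/(3/12) = 0.103826 → 10.38%.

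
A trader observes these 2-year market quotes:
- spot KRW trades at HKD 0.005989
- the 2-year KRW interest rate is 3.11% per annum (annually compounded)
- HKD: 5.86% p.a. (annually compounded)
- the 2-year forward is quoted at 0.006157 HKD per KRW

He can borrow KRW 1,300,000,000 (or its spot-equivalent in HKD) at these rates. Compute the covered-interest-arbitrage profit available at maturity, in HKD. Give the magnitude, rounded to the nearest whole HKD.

T = 2 years.
Keep in KRW, deliver into the forward: 1,300,000,000·1.06316721·0.006157 = HKD 8,509,696.67.
Swap to HKD now, deposit: 1,300,000,000·0.005989·1.12063396 = HKD 8,724,919.82.
The quoted forward undervalues KRW, so borrow KRW, convert to HKD at spot, deposit the HKD at 5.86%, and buy KRW forward at 0.006157 to cover the loan.
Profit = 8,724,919.82 − 8,509,696.67 = HKD 215,223.

HKD 215,223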